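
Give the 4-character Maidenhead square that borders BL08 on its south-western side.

AL97

Longitude square 0; −1 → -1, wraps to 9, carry into field.
Longitude field B = 1; −1 → 0 = A.
Latitude square 8; −1 → 7.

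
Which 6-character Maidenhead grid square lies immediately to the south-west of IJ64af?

IJ54xe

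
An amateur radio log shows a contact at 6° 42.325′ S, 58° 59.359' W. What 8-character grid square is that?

Shift to the Maidenhead origin (180°W, 90°S): lon 121.01068, lat 83.29458.
Field: 121.01068/20 → 6 → G, 83.29458/10 → 8 → I; chars GI.
Square: 1.01068/2 → 0, 3.29458/1 → 3; chars 03.
Subsquare: 1.01068/0.0833333 → 12 → m, 0.29458/0.0416667 → 7 → h; chars mh.
Extended square: 0.01068/0.00833333 → 1, 0.00292/0.00416667 → 0; chars 10.

GI03mh10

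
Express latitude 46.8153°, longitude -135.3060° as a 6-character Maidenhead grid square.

CN26it

Offset from 180°W / 90°S: lon 44.6940°, lat 136.8153°.
Field (20°×10°, letters A–R): 44.6940/20 → 2 → C, 136.8153/10 → 13 → N; chars CN.
Square (2°×1°, digits 0–9): 4.6940/2 → 2, 6.8153/1 → 6; chars 26.
Subsquare (5′×2.5′, letters a–x): 0.6940/0.0833333 → 8 → i, 0.8153/0.0416667 → 19 → t; chars it.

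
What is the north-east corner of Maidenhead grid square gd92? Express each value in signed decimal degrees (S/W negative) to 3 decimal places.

Field G=6, D=3: +6·20° lon, +3·10° lat → SW at lon -60°, lat -60°.
Square 9, 2: +9·2° lon, +2·1° lat → SW at lon -42°, lat -58°.
Cell spans 2° lon × 1° lat. NE corner is SW corner plus one full cell.
latitude -57.000, longitude -40.000.

-57.000, -40.000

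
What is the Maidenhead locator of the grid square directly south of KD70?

KC79

Latitude square 0; −1 → -1, wraps to 9, carry into field.
Latitude field D = 3; −1 → 2 = C.
The longitude characters are unchanged.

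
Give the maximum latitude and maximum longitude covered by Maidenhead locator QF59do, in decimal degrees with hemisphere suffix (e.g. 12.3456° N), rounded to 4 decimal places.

30.3750° S, 150.3333° E

Field Q=16, F=5: +16·20° lon, +5·10° lat → SW at lon 140°, lat -40°.
Square 5, 9: +5·2° lon, +9·1° lat → SW at lon 150°, lat -31°.
Subsquare d=3, o=14: +3·0.0833333° lon, +14·0.0416667° lat → SW at lon 150.25°, lat -30.4167°.
Cell spans 0.0833333° lon × 0.0416667° lat. NE corner is SW corner plus one full cell.
latitude 30.3750° S, longitude 150.3333° E.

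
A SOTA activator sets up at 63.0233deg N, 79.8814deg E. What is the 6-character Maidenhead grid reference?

MP93wa

Shift to the Maidenhead origin (180°W, 90°S): lon 259.8814, lat 153.0233.
Field: lon ⌊259.8814/20⌋ = 12 → M; lat ⌊153.0233/10⌋ = 15 → P.
Square: lon ⌊19.8814/2⌋ = 9; lat ⌊3.0233/1⌋ = 3.
Subsquare: lon ⌊1.8814/0.0833333⌋ = 22 → w; lat ⌊0.0233/0.0416667⌋ = 0 → a.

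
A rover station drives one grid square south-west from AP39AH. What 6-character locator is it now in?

AP29xg

Longitude subsquare a = 0; −1 → -1, wraps to 23 = x, carry into square.
Longitude square 3; −1 → 2.
Latitude subsquare h = 7; −1 → 6 = g.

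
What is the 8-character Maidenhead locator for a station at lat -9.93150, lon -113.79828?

Offset from 180°W / 90°S: lon 66.20172°, lat 80.06850°.
Field: 66.20172/20 → 3 → D, 80.06850/10 → 8 → I; chars DI.
Square: 6.20172/2 → 3, 0.06850/1 → 0; chars 30.
Subsquare: 0.20172/0.0833333 → 2 → c, 0.06850/0.0416667 → 1 → b; chars cb.
Extended square: 0.03505/0.00833333 → 4, 0.02683/0.00416667 → 6; chars 46.

DI30cb46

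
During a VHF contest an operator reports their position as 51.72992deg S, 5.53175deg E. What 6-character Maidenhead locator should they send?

JD28sg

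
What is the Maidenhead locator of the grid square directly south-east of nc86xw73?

Longitude extended square 7; +1 → 8.
Latitude extended square 3; −1 → 2.

NC86xw82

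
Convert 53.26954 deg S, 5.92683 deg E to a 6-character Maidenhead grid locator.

Add 180° to longitude and 90° to latitude: 185.9268, 36.7305.
Field: lon ⌊185.9268/20⌋ = 9 → J; lat ⌊36.7305/10⌋ = 3 → D.
Square: lon ⌊5.9268/2⌋ = 2; lat ⌊6.7305/1⌋ = 6.
Subsquare: lon ⌊1.9268/0.0833333⌋ = 23 → x; lat ⌊0.7305/0.0416667⌋ = 17 → r.

JD26xr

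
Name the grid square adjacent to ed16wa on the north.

ED16wb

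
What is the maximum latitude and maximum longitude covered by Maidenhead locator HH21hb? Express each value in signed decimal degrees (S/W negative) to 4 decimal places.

-18.9167, -35.3333

Field H=7, H=7: +7·20° lon, +7·10° lat → SW at lon -40°, lat -20°.
Square 2, 1: +2·2° lon, +1·1° lat → SW at lon -36°, lat -19°.
Subsquare h=7, b=1: +7·0.0833333° lon, +1·0.0416667° lat → SW at lon -35.4167°, lat -18.9583°.
Cell spans 0.0833333° lon × 0.0416667° lat. NE corner is SW corner plus one full cell.
latitude -18.9167, longitude -35.3333.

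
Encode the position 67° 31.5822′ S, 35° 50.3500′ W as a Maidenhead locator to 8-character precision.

Shift to the Maidenhead origin (180°W, 90°S): lon 144.16083, lat 22.47363.
Field (20°×10°, letters A–R): lon ⌊144.16083/20⌋ = 7 → H; lat ⌊22.47363/10⌋ = 2 → C.
Square (2°×1°, digits 0–9): lon ⌊4.16083/2⌋ = 2; lat ⌊2.47363/1⌋ = 2.
Subsquare (5′×2.5′, letters a–x): lon ⌊0.16083/0.0833333⌋ = 1 → b; lat ⌊0.47363/0.0416667⌋ = 11 → l.
Extended square (30″×15″, digits 0–9): lon ⌊0.07750/0.00833333⌋ = 9; lat ⌊0.01530/0.00416667⌋ = 3.

HC22bl93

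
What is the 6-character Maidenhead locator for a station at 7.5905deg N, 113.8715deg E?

OJ67wo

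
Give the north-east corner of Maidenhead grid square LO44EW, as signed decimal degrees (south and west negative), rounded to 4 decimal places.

54.9583, 48.4167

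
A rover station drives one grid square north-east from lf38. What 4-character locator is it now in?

Longitude square 3; +1 → 4.
Latitude square 8; +1 → 9.

LF49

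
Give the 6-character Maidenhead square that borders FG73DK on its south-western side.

FG73cj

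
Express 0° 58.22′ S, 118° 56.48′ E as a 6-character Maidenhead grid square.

Shift to the Maidenhead origin (180°W, 90°S): lon 298.9413, lat 89.0297.
Field (20°×10°, letters A–R): lon ⌊298.9413/20⌋ = 14 → O; lat ⌊89.0297/10⌋ = 8 → I.
Square (2°×1°, digits 0–9): lon ⌊18.9413/2⌋ = 9; lat ⌊9.0297/1⌋ = 9.
Subsquare (5′×2.5′, letters a–x): lon ⌊0.9413/0.0833333⌋ = 11 → l; lat ⌊0.0297/0.0416667⌋ = 0 → a.

OI99la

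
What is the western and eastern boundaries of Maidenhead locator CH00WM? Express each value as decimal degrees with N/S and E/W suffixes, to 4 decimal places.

138.1667° W, 138.0833° W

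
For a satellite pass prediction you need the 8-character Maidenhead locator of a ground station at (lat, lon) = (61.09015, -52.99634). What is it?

GP31mc01

Shift to the Maidenhead origin (180°W, 90°S): lon 127.00366, lat 151.09015.
Field: 127.00366/20 → 6 → G, 151.09015/10 → 15 → P; chars GP.
Square: 7.00366/2 → 3, 1.09015/1 → 1; chars 31.
Subsquare: 1.00366/0.0833333 → 12 → m, 0.09015/0.0416667 → 2 → c; chars mc.
Extended square: 0.00366/0.00833333 → 0, 0.00682/0.00416667 → 1; chars 01.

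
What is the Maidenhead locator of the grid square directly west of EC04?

Longitude square 0; −1 → -1, wraps to 9, carry into field.
Longitude field E = 4; −1 → 3 = D.
The latitude characters are unchanged.

DC94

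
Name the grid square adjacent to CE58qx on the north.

CE59qa

Latitude subsquare x = 23; +1 → 24, wraps to 0 = a, carry into square.
Latitude square 8; +1 → 9.
The longitude characters are unchanged.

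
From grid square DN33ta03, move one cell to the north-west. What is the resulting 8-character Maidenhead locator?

Longitude extended square 0; −1 → -1, wraps to 9, carry into subsquare.
Longitude subsquare t = 19; −1 → 18 = s.
Latitude extended square 3; +1 → 4.

DN33sa94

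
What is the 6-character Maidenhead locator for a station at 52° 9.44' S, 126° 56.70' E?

PD37lu

Offset from 180°W / 90°S: lon 306.9450°, lat 37.8427°.
Field: lon ⌊306.9450/20⌋ = 15 → P; lat ⌊37.8427/10⌋ = 3 → D.
Square: lon ⌊6.9450/2⌋ = 3; lat ⌊7.8427/1⌋ = 7.
Subsquare: lon ⌊0.9450/0.0833333⌋ = 11 → l; lat ⌊0.8427/0.0416667⌋ = 20 → u.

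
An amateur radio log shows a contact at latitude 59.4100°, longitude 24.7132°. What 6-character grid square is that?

KO29ij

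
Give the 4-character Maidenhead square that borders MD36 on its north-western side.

Longitude square 3; −1 → 2.
Latitude square 6; +1 → 7.

MD27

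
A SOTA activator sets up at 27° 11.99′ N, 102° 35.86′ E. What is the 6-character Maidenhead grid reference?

OL17he

Add 180° to longitude and 90° to latitude: 282.5977, 117.1998.
Field: lon ⌊282.5977/20⌋ = 14 → O; lat ⌊117.1998/10⌋ = 11 → L.
Square: lon ⌊2.5977/2⌋ = 1; lat ⌊7.1998/1⌋ = 7.
Subsquare: lon ⌊0.5977/0.0833333⌋ = 7 → h; lat ⌊0.1998/0.0416667⌋ = 4 → e.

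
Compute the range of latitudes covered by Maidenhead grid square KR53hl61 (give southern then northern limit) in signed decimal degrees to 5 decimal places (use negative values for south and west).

Field K=10, R=17: +10·20° lon, +17·10° lat → SW at lon 20°, lat 80°.
Square 5, 3: +5·2° lon, +3·1° lat → SW at lon 30°, lat 83°.
Subsquare h=7, l=11: +7·0.0833333° lon, +11·0.0416667° lat → SW at lon 30.5833°, lat 83.4583°.
Extended square 6, 1: +6·0.00833333° lon, +1·0.00416667° lat → SW at lon 30.6333°, lat 83.4625°.
Cell spans 0.00833333° lon × 0.00416667° lat.
south 83.46250, north 83.46667.

83.46250, 83.46667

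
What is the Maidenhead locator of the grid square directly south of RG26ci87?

Latitude extended square 7; −1 → 6.
The longitude characters are unchanged.

RG26ci86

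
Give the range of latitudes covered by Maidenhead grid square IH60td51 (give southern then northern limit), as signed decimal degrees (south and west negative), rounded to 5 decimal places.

-19.87083, -19.86667

Field I=8, H=7: +8·20° lon, +7·10° lat → SW at lon -20°, lat -20°.
Square 6, 0: +6·2° lon, +0·1° lat → SW at lon -8°, lat -20°.
Subsquare t=19, d=3: +19·0.0833333° lon, +3·0.0416667° lat → SW at lon -6.41667°, lat -19.875°.
Extended square 5, 1: +5·0.00833333° lon, +1·0.00416667° lat → SW at lon -6.375°, lat -19.8708°.
Cell spans 0.00833333° lon × 0.00416667° lat.
south -19.87083, north -19.86667.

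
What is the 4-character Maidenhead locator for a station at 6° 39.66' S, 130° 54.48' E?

PI53

Add 180° to longitude and 90° to latitude: 310.91, 83.34.
Field: 310.91/20 → 15 → P, 83.34/10 → 8 → I; chars PI.
Square: 10.91/2 → 5, 3.34/1 → 3; chars 53.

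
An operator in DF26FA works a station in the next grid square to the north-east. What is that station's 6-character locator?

Longitude subsquare f = 5; +1 → 6 = g.
Latitude subsquare a = 0; +1 → 1 = b.

DF26gb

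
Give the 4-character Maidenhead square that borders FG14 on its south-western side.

FG03

Longitude square 1; −1 → 0.
Latitude square 4; −1 → 3.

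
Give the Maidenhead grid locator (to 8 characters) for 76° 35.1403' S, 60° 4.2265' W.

FB93xj19

Shift to the Maidenhead origin (180°W, 90°S): lon 119.92956, lat 13.41433.
Field: lon ⌊119.92956/20⌋ = 5 → F; lat ⌊13.41433/10⌋ = 1 → B.
Square: lon ⌊19.92956/2⌋ = 9; lat ⌊3.41433/1⌋ = 3.
Subsquare: lon ⌊1.92956/0.0833333⌋ = 23 → x; lat ⌊0.41433/0.0416667⌋ = 9 → j.
Extended square: lon ⌊0.01289/0.00833333⌋ = 1; lat ⌊0.03933/0.00416667⌋ = 9.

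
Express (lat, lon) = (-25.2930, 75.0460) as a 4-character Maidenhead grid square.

Add 180° to longitude and 90° to latitude: 255.05, 64.71.
Field: lon ⌊255.05/20⌋ = 12 → M; lat ⌊64.71/10⌋ = 6 → G.
Square: lon ⌊15.05/2⌋ = 7; lat ⌊4.71/1⌋ = 4.

MG74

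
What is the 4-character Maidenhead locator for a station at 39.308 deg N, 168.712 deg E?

Offset from 180°W / 90°S: lon 348.71°, lat 129.31°.
Field (20°×10°, letters A–R): lon ⌊348.71/20⌋ = 17 → R; lat ⌊129.31/10⌋ = 12 → M.
Square (2°×1°, digits 0–9): lon ⌊8.71/2⌋ = 4; lat ⌊9.31/1⌋ = 9.

RM49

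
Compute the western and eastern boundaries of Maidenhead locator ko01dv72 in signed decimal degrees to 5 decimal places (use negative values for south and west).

Field K=10, O=14: +10·20° lon, +14·10° lat → SW at lon 20°, lat 50°.
Square 0, 1: +0·2° lon, +1·1° lat → SW at lon 20°, lat 51°.
Subsquare d=3, v=21: +3·0.0833333° lon, +21·0.0416667° lat → SW at lon 20.25°, lat 51.875°.
Extended square 7, 2: +7·0.00833333° lon, +2·0.00416667° lat → SW at lon 20.3083°, lat 51.8833°.
Cell spans 0.00833333° lon × 0.00416667° lat.
west 20.30833, east 20.31667.

20.30833, 20.31667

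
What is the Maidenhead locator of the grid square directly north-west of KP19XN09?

KP19wo90

Longitude extended square 0; −1 → -1, wraps to 9, carry into subsquare.
Longitude subsquare x = 23; −1 → 22 = w.
Latitude extended square 9; +1 → 10, wraps to 0, carry into subsquare.
Latitude subsquare n = 13; +1 → 14 = o.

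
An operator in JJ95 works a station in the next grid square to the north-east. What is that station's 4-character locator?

Longitude square 9; +1 → 10, wraps to 0, carry into field.
Longitude field J = 9; +1 → 10 = K.
Latitude square 5; +1 → 6.

KJ06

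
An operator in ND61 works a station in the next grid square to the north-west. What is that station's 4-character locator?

ND52

Longitude square 6; −1 → 5.
Latitude square 1; +1 → 2.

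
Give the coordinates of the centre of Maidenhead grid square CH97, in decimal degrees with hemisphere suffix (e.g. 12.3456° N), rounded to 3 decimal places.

Field C=2, H=7: +2·20° lon, +7·10° lat → SW at lon -140°, lat -20°.
Square 9, 7: +9·2° lon, +7·1° lat → SW at lon -122°, lat -13°.
Cell spans 2° lon × 1° lat. Centre is SW corner plus half of each.
latitude 12.500° S, longitude 121.000° W.

12.500° S, 121.000° W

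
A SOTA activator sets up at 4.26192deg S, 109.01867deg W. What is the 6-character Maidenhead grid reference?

DI55lr

Add 180° to longitude and 90° to latitude: 70.9813, 85.7381.
Field: lon ⌊70.9813/20⌋ = 3 → D; lat ⌊85.7381/10⌋ = 8 → I.
Square: lon ⌊10.9813/2⌋ = 5; lat ⌊5.7381/1⌋ = 5.
Subsquare: lon ⌊0.9813/0.0833333⌋ = 11 → l; lat ⌊0.7381/0.0416667⌋ = 17 → r.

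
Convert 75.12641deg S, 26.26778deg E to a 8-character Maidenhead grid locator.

KB34du29

Add 180° to longitude and 90° to latitude: 206.26778, 14.87359.
Field: 206.26778/20 → 10 → K, 14.87359/10 → 1 → B; chars KB.
Square: 6.26778/2 → 3, 4.87359/1 → 4; chars 34.
Subsquare: 0.26778/0.0833333 → 3 → d, 0.87359/0.0416667 → 20 → u; chars du.
Extended square: 0.01778/0.00833333 → 2, 0.04026/0.00416667 → 9; chars 29.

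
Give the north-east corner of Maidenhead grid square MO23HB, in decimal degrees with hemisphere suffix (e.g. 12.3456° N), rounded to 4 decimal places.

53.0833° N, 64.6667° E

Field M=12, O=14: +12·20° lon, +14·10° lat → SW at lon 60°, lat 50°.
Square 2, 3: +2·2° lon, +3·1° lat → SW at lon 64°, lat 53°.
Subsquare h=7, b=1: +7·0.0833333° lon, +1·0.0416667° lat → SW at lon 64.5833°, lat 53.0417°.
Cell spans 0.0833333° lon × 0.0416667° lat. NE corner is SW corner plus one full cell.
latitude 53.0833° N, longitude 64.6667° E.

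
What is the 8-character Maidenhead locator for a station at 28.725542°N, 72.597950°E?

Shift to the Maidenhead origin (180°W, 90°S): lon 252.59795, lat 118.72554.
Field: lon ⌊252.59795/20⌋ = 12 → M; lat ⌊118.72554/10⌋ = 11 → L.
Square: lon ⌊12.59795/2⌋ = 6; lat ⌊8.72554/1⌋ = 8.
Subsquare: lon ⌊0.59795/0.0833333⌋ = 7 → h; lat ⌊0.72554/0.0416667⌋ = 17 → r.
Extended square: lon ⌊0.01462/0.00833333⌋ = 1; lat ⌊0.01721/0.00416667⌋ = 4.

ML68hr14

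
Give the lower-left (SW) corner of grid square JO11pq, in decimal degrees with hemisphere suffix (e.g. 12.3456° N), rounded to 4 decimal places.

51.6667° N, 3.2500° E

Field J=9, O=14: +9·20° lon, +14·10° lat → SW at lon 0°, lat 50°.
Square 1, 1: +1·2° lon, +1·1° lat → SW at lon 2°, lat 51°.
Subsquare p=15, q=16: +15·0.0833333° lon, +16·0.0416667° lat → SW at lon 3.25°, lat 51.6667°.
latitude 51.6667° N, longitude 3.2500° E.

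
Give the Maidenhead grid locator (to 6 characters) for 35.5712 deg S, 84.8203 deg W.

EF74ok

Shift to the Maidenhead origin (180°W, 90°S): lon 95.1797, lat 54.4288.
Field: lon ⌊95.1797/20⌋ = 4 → E; lat ⌊54.4288/10⌋ = 5 → F.
Square: lon ⌊15.1797/2⌋ = 7; lat ⌊4.4288/1⌋ = 4.
Subsquare: lon ⌊1.1797/0.0833333⌋ = 14 → o; lat ⌊0.4288/0.0416667⌋ = 10 → k.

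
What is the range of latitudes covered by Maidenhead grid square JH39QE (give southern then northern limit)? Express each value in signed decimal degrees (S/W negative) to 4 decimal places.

-10.8333, -10.7917

Field J=9, H=7: +9·20° lon, +7·10° lat → SW at lon 0°, lat -20°.
Square 3, 9: +3·2° lon, +9·1° lat → SW at lon 6°, lat -11°.
Subsquare q=16, e=4: +16·0.0833333° lon, +4·0.0416667° lat → SW at lon 7.33333°, lat -10.8333°.
Cell spans 0.0833333° lon × 0.0416667° lat.
south -10.8333, north -10.7917.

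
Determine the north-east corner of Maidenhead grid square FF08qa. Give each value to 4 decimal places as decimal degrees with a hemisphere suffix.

31.9583° S, 78.5833° W

Field F=5, F=5: +5·20° lon, +5·10° lat → SW at lon -80°, lat -40°.
Square 0, 8: +0·2° lon, +8·1° lat → SW at lon -80°, lat -32°.
Subsquare q=16, a=0: +16·0.0833333° lon, +0·0.0416667° lat → SW at lon -78.6667°, lat -32°.
Cell spans 0.0833333° lon × 0.0416667° lat. NE corner is SW corner plus one full cell.
latitude 31.9583° S, longitude 78.5833° W.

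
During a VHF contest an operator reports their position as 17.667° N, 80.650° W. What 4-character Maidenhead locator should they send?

EK97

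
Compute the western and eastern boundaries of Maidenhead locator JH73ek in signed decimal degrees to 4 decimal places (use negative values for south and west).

Field J=9, H=7: +9·20° lon, +7·10° lat → SW at lon 0°, lat -20°.
Square 7, 3: +7·2° lon, +3·1° lat → SW at lon 14°, lat -17°.
Subsquare e=4, k=10: +4·0.0833333° lon, +10·0.0416667° lat → SW at lon 14.3333°, lat -16.5833°.
Cell spans 0.0833333° lon × 0.0416667° lat.
west 14.3333, east 14.4167.

14.3333, 14.4167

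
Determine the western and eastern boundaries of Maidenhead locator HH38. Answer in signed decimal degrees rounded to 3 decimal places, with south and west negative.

Field H=7, H=7: +7·20° lon, +7·10° lat → SW at lon -40°, lat -20°.
Square 3, 8: +3·2° lon, +8·1° lat → SW at lon -34°, lat -12°.
Cell spans 2° lon × 1° lat.
west -34.000, east -32.000.

-34.000, -32.000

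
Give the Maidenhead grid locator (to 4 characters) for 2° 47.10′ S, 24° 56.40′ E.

Offset from 180°W / 90°S: lon 204.94°, lat 87.22°.
Field (20°×10°, letters A–R): 204.94/20 → 10 → K, 87.22/10 → 8 → I; chars KI.
Square (2°×1°, digits 0–9): 4.94/2 → 2, 7.22/1 → 7; chars 27.

KI27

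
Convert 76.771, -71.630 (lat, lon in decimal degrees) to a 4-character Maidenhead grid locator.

FQ46

Shift to the Maidenhead origin (180°W, 90°S): lon 108.37, lat 166.77.
Field: lon ⌊108.37/20⌋ = 5 → F; lat ⌊166.77/10⌋ = 16 → Q.
Square: lon ⌊8.37/2⌋ = 4; lat ⌊6.77/1⌋ = 6.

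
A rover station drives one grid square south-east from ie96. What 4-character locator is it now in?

Longitude square 9; +1 → 10, wraps to 0, carry into field.
Longitude field I = 8; +1 → 9 = J.
Latitude square 6; −1 → 5.

JE05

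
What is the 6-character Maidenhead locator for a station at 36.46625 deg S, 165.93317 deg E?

Shift to the Maidenhead origin (180°W, 90°S): lon 345.9332, lat 53.5337.
Field: 345.9332/20 → 17 → R, 53.5337/10 → 5 → F; chars RF.
Square: 5.9332/2 → 2, 3.5337/1 → 3; chars 23.
Subsquare: 1.9332/0.0833333 → 23 → x, 0.5337/0.0416667 → 12 → m; chars xm.

RF23xm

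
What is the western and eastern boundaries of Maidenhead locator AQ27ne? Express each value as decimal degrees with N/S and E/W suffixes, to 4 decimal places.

174.9167° W, 174.8333° W

Field A=0, Q=16: +0·20° lon, +16·10° lat → SW at lon -180°, lat 70°.
Square 2, 7: +2·2° lon, +7·1° lat → SW at lon -176°, lat 77°.
Subsquare n=13, e=4: +13·0.0833333° lon, +4·0.0416667° lat → SW at lon -174.917°, lat 77.1667°.
Cell spans 0.0833333° lon × 0.0416667° lat.
west 174.9167° W, east 174.8333° W.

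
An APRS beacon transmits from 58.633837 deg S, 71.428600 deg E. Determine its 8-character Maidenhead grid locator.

MD51ri17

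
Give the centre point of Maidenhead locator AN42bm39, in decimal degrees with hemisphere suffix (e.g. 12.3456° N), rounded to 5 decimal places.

42.53958° N, 171.88750° W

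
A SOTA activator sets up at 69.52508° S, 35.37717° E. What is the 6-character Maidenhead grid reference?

Add 180° to longitude and 90° to latitude: 215.3772, 20.4749.
Field (20°×10°, letters A–R): 215.3772/20 → 10 → K, 20.4749/10 → 2 → C; chars KC.
Square (2°×1°, digits 0–9): 15.3772/2 → 7, 0.4749/1 → 0; chars 70.
Subsquare (5′×2.5′, letters a–x): 1.3772/0.0833333 → 16 → q, 0.4749/0.0416667 → 11 → l; chars ql.

KC70ql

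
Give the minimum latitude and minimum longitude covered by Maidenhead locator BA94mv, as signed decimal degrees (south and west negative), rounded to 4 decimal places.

Field B=1, A=0: +1·20° lon, +0·10° lat → SW at lon -160°, lat -90°.
Square 9, 4: +9·2° lon, +4·1° lat → SW at lon -142°, lat -86°.
Subsquare m=12, v=21: +12·0.0833333° lon, +21·0.0416667° lat → SW at lon -141°, lat -85.125°.
latitude -85.1250, longitude -141.0000.

-85.1250, -141.0000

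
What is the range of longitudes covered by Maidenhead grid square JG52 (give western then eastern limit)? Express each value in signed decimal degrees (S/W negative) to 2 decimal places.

Field J=9, G=6: +9·20° lon, +6·10° lat → SW at lon 0°, lat -30°.
Square 5, 2: +5·2° lon, +2·1° lat → SW at lon 10°, lat -28°.
Cell spans 2° lon × 1° lat.
west 10.00, east 12.00.

10.00, 12.00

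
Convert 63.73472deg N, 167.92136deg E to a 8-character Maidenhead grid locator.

RP33xr06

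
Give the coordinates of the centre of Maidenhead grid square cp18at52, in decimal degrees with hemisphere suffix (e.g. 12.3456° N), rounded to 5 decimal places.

68.80208° N, 137.95417° W

Field C=2, P=15: +2·20° lon, +15·10° lat → SW at lon -140°, lat 60°.
Square 1, 8: +1·2° lon, +8·1° lat → SW at lon -138°, lat 68°.
Subsquare a=0, t=19: +0·0.0833333° lon, +19·0.0416667° lat → SW at lon -138°, lat 68.7917°.
Extended square 5, 2: +5·0.00833333° lon, +2·0.00416667° lat → SW at lon -137.958°, lat 68.8°.
Cell spans 0.00833333° lon × 0.00416667° lat. Centre is SW corner plus half of each.
latitude 68.80208° N, longitude 137.95417° W.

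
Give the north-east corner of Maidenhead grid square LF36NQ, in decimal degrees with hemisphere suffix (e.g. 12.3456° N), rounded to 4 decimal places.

33.2917° S, 47.1667° E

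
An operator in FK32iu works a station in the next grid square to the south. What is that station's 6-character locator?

FK32it

Latitude subsquare u = 20; −1 → 19 = t.
The longitude characters are unchanged.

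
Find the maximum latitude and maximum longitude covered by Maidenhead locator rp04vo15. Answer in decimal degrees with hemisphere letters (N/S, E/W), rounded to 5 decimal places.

64.60833° N, 161.76667° E

Field R=17, P=15: +17·20° lon, +15·10° lat → SW at lon 160°, lat 60°.
Square 0, 4: +0·2° lon, +4·1° lat → SW at lon 160°, lat 64°.
Subsquare v=21, o=14: +21·0.0833333° lon, +14·0.0416667° lat → SW at lon 161.75°, lat 64.5833°.
Extended square 1, 5: +1·0.00833333° lon, +5·0.00416667° lat → SW at lon 161.758°, lat 64.6042°.
Cell spans 0.00833333° lon × 0.00416667° lat. NE corner is SW corner plus one full cell.
latitude 64.60833° N, longitude 161.76667° E.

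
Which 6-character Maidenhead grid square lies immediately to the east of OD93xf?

Longitude subsquare x = 23; +1 → 24, wraps to 0 = a, carry into square.
Longitude square 9; +1 → 10, wraps to 0, carry into field.
Longitude field O = 14; +1 → 15 = P.
The latitude characters are unchanged.

PD03af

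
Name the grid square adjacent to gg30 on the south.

GF39

Latitude square 0; −1 → -1, wraps to 9, carry into field.
Latitude field G = 6; −1 → 5 = F.
The longitude characters are unchanged.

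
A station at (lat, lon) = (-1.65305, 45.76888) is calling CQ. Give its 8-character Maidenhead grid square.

Add 180° to longitude and 90° to latitude: 225.76888, 88.34695.
Field: 225.76888/20 → 11 → L, 88.34695/10 → 8 → I; chars LI.
Square: 5.76888/2 → 2, 8.34695/1 → 8; chars 28.
Subsquare: 1.76888/0.0833333 → 21 → v, 0.34695/0.0416667 → 8 → i; chars vi.
Extended square: 0.01888/0.00833333 → 2, 0.01362/0.00416667 → 3; chars 23.

LI28vi23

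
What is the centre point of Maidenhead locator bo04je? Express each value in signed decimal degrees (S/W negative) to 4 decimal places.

Field B=1, O=14: +1·20° lon, +14·10° lat → SW at lon -160°, lat 50°.
Square 0, 4: +0·2° lon, +4·1° lat → SW at lon -160°, lat 54°.
Subsquare j=9, e=4: +9·0.0833333° lon, +4·0.0416667° lat → SW at lon -159.25°, lat 54.1667°.
Cell spans 0.0833333° lon × 0.0416667° lat. Centre is SW corner plus half of each.
latitude 54.1875, longitude -159.2083.

54.1875, -159.2083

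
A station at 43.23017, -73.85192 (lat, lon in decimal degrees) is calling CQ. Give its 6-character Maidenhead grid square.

FN33bf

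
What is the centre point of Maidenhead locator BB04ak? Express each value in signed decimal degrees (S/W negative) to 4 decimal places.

-75.5625, -159.9583

Field B=1, B=1: +1·20° lon, +1·10° lat → SW at lon -160°, lat -80°.
Square 0, 4: +0·2° lon, +4·1° lat → SW at lon -160°, lat -76°.
Subsquare a=0, k=10: +0·0.0833333° lon, +10·0.0416667° lat → SW at lon -160°, lat -75.5833°.
Cell spans 0.0833333° lon × 0.0416667° lat. Centre is SW corner plus half of each.
latitude -75.5625, longitude -159.9583.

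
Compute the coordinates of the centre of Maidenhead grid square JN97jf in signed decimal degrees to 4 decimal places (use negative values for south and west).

Field J=9, N=13: +9·20° lon, +13·10° lat → SW at lon 0°, lat 40°.
Square 9, 7: +9·2° lon, +7·1° lat → SW at lon 18°, lat 47°.
Subsquare j=9, f=5: +9·0.0833333° lon, +5·0.0416667° lat → SW at lon 18.75°, lat 47.2083°.
Cell spans 0.0833333° lon × 0.0416667° lat. Centre is SW corner plus half of each.
latitude 47.2292, longitude 18.7917.

47.2292, 18.7917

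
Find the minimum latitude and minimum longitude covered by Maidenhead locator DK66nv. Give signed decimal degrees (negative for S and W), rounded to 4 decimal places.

16.8750, -106.9167

Field D=3, K=10: +3·20° lon, +10·10° lat → SW at lon -120°, lat 10°.
Square 6, 6: +6·2° lon, +6·1° lat → SW at lon -108°, lat 16°.
Subsquare n=13, v=21: +13·0.0833333° lon, +21·0.0416667° lat → SW at lon -106.917°, lat 16.875°.
latitude 16.8750, longitude -106.9167.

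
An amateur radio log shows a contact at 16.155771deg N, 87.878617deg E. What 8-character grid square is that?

Add 180° to longitude and 90° to latitude: 267.87862, 106.15577.
Field (20°×10°, letters A–R): 267.87862/20 → 13 → N, 106.15577/10 → 10 → K; chars NK.
Square (2°×1°, digits 0–9): 7.87862/2 → 3, 6.15577/1 → 6; chars 36.
Subsquare (5′×2.5′, letters a–x): 1.87862/0.0833333 → 22 → w, 0.15577/0.0416667 → 3 → d; chars wd.
Extended square (30″×15″, digits 0–9): 0.04528/0.00833333 → 5, 0.03077/0.00416667 → 7; chars 57.

NK36wd57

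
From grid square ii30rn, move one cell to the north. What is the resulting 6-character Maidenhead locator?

II30ro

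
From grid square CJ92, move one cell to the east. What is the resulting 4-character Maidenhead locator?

DJ02

Longitude square 9; +1 → 10, wraps to 0, carry into field.
Longitude field C = 2; +1 → 3 = D.
The latitude characters are unchanged.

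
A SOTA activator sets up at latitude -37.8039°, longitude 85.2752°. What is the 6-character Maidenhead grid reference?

NF22pe

Offset from 180°W / 90°S: lon 265.2752°, lat 52.1961°.
Field (20°×10°, letters A–R): 265.2752/20 → 13 → N, 52.1961/10 → 5 → F; chars NF.
Square (2°×1°, digits 0–9): 5.2752/2 → 2, 2.1961/1 → 2; chars 22.
Subsquare (5′×2.5′, letters a–x): 1.2752/0.0833333 → 15 → p, 0.1961/0.0416667 → 4 → e; chars pe.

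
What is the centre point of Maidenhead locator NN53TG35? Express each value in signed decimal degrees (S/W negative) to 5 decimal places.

43.27292, 91.61250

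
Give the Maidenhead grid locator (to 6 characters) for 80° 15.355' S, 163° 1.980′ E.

RA19mr

Offset from 180°W / 90°S: lon 343.0330°, lat 9.7441°.
Field: 343.0330/20 → 17 → R, 9.7441/10 → 0 → A; chars RA.
Square: 3.0330/2 → 1, 9.7441/1 → 9; chars 19.
Subsquare: 1.0330/0.0833333 → 12 → m, 0.7441/0.0416667 → 17 → r; chars mr.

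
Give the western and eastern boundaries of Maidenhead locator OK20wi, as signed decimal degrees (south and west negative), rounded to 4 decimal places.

Field O=14, K=10: +14·20° lon, +10·10° lat → SW at lon 100°, lat 10°.
Square 2, 0: +2·2° lon, +0·1° lat → SW at lon 104°, lat 10°.
Subsquare w=22, i=8: +22·0.0833333° lon, +8·0.0416667° lat → SW at lon 105.833°, lat 10.3333°.
Cell spans 0.0833333° lon × 0.0416667° lat.
west 105.8333, east 105.9167.

105.8333, 105.9167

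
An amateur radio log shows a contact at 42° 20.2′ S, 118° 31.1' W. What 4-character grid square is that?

DE07

Add 180° to longitude and 90° to latitude: 61.48, 47.66.
Field (20°×10°, letters A–R): lon ⌊61.48/20⌋ = 3 → D; lat ⌊47.66/10⌋ = 4 → E.
Square (2°×1°, digits 0–9): lon ⌊1.48/2⌋ = 0; lat ⌊7.66/1⌋ = 7.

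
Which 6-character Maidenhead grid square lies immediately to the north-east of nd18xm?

Longitude subsquare x = 23; +1 → 24, wraps to 0 = a, carry into square.
Longitude square 1; +1 → 2.
Latitude subsquare m = 12; +1 → 13 = n.

ND28an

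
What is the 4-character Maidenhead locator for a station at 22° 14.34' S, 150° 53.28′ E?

Shift to the Maidenhead origin (180°W, 90°S): lon 330.89, lat 67.76.
Field (20°×10°, letters A–R): 330.89/20 → 16 → Q, 67.76/10 → 6 → G; chars QG.
Square (2°×1°, digits 0–9): 10.89/2 → 5, 7.76/1 → 7; chars 57.

QG57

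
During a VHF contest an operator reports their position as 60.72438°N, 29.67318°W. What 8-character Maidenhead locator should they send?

Add 180° to longitude and 90° to latitude: 150.32682, 150.72438.
Field: lon ⌊150.32682/20⌋ = 7 → H; lat ⌊150.72438/10⌋ = 15 → P.
Square: lon ⌊10.32682/2⌋ = 5; lat ⌊0.72438/1⌋ = 0.
Subsquare: lon ⌊0.32682/0.0833333⌋ = 3 → d; lat ⌊0.72438/0.0416667⌋ = 17 → r.
Extended square: lon ⌊0.07682/0.00833333⌋ = 9; lat ⌊0.01605/0.00416667⌋ = 3.

HP50dr93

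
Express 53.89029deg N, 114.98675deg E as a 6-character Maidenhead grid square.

Add 180° to longitude and 90° to latitude: 294.9868, 143.8903.
Field: lon ⌊294.9868/20⌋ = 14 → O; lat ⌊143.8903/10⌋ = 14 → O.
Square: lon ⌊14.9868/2⌋ = 7; lat ⌊3.8903/1⌋ = 3.
Subsquare: lon ⌊0.9868/0.0833333⌋ = 11 → l; lat ⌊0.8903/0.0416667⌋ = 21 → v.

OO73lv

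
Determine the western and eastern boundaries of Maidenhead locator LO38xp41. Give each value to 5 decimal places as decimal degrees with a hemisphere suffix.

Field L=11, O=14: +11·20° lon, +14·10° lat → SW at lon 40°, lat 50°.
Square 3, 8: +3·2° lon, +8·1° lat → SW at lon 46°, lat 58°.
Subsquare x=23, p=15: +23·0.0833333° lon, +15·0.0416667° lat → SW at lon 47.9167°, lat 58.625°.
Extended square 4, 1: +4·0.00833333° lon, +1·0.00416667° lat → SW at lon 47.95°, lat 58.6292°.
Cell spans 0.00833333° lon × 0.00416667° lat.
west 47.95000° E, east 47.95833° E.

47.95000° E, 47.95833° E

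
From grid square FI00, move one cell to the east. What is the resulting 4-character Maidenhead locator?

FI10

Longitude square 0; +1 → 1.
The latitude characters are unchanged.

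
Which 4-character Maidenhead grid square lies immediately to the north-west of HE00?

GE91

Longitude square 0; −1 → -1, wraps to 9, carry into field.
Longitude field H = 7; −1 → 6 = G.
Latitude square 0; +1 → 1.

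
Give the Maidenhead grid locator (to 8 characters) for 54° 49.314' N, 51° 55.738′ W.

GO44at87

Offset from 180°W / 90°S: lon 128.07103°, lat 144.82190°.
Field: 128.07103/20 → 6 → G, 144.82190/10 → 14 → O; chars GO.
Square: 8.07103/2 → 4, 4.82190/1 → 4; chars 44.
Subsquare: 0.07103/0.0833333 → 0 → a, 0.82190/0.0416667 → 19 → t; chars at.
Extended square: 0.07103/0.00833333 → 8, 0.03023/0.00416667 → 7; chars 87.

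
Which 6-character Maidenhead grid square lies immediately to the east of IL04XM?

IL14am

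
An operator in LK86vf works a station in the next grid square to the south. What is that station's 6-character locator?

LK86ve

Latitude subsquare f = 5; −1 → 4 = e.
The longitude characters are unchanged.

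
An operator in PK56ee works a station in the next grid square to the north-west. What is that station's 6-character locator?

PK56df

Longitude subsquare e = 4; −1 → 3 = d.
Latitude subsquare e = 4; +1 → 5 = f.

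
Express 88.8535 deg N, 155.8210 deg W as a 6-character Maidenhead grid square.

Shift to the Maidenhead origin (180°W, 90°S): lon 24.1790, lat 178.8535.
Field: lon ⌊24.1790/20⌋ = 1 → B; lat ⌊178.8535/10⌋ = 17 → R.
Square: lon ⌊4.1790/2⌋ = 2; lat ⌊8.8535/1⌋ = 8.
Subsquare: lon ⌊0.1790/0.0833333⌋ = 2 → c; lat ⌊0.8535/0.0416667⌋ = 20 → u.

BR28cu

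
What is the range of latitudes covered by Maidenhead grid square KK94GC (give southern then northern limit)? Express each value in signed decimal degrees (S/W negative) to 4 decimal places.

Field K=10, K=10: +10·20° lon, +10·10° lat → SW at lon 20°, lat 10°.
Square 9, 4: +9·2° lon, +4·1° lat → SW at lon 38°, lat 14°.
Subsquare g=6, c=2: +6·0.0833333° lon, +2·0.0416667° lat → SW at lon 38.5°, lat 14.0833°.
Cell spans 0.0833333° lon × 0.0416667° lat.
south 14.0833, north 14.1250.

14.0833, 14.1250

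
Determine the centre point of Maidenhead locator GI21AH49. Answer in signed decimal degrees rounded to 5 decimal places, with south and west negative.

Field G=6, I=8: +6·20° lon, +8·10° lat → SW at lon -60°, lat -10°.
Square 2, 1: +2·2° lon, +1·1° lat → SW at lon -56°, lat -9°.
Subsquare a=0, h=7: +0·0.0833333° lon, +7·0.0416667° lat → SW at lon -56°, lat -8.70833°.
Extended square 4, 9: +4·0.00833333° lon, +9·0.00416667° lat → SW at lon -55.9667°, lat -8.67083°.
Cell spans 0.00833333° lon × 0.00416667° lat. Centre is SW corner plus half of each.
latitude -8.66875, longitude -55.96250.

-8.66875, -55.96250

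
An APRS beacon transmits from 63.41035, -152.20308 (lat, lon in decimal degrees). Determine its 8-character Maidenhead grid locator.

BP33vj58

Add 180° to longitude and 90° to latitude: 27.79692, 153.41035.
Field: lon ⌊27.79692/20⌋ = 1 → B; lat ⌊153.41035/10⌋ = 15 → P.
Square: lon ⌊7.79692/2⌋ = 3; lat ⌊3.41035/1⌋ = 3.
Subsquare: lon ⌊1.79692/0.0833333⌋ = 21 → v; lat ⌊0.41035/0.0416667⌋ = 9 → j.
Extended square: lon ⌊0.04692/0.00833333⌋ = 5; lat ⌊0.03535/0.00416667⌋ = 8.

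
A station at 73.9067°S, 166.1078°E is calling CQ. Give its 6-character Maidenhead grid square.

RB36bc

Shift to the Maidenhead origin (180°W, 90°S): lon 346.1078, lat 16.0933.
Field (20°×10°, letters A–R): lon ⌊346.1078/20⌋ = 17 → R; lat ⌊16.0933/10⌋ = 1 → B.
Square (2°×1°, digits 0–9): lon ⌊6.1078/2⌋ = 3; lat ⌊6.0933/1⌋ = 6.
Subsquare (5′×2.5′, letters a–x): lon ⌊0.1078/0.0833333⌋ = 1 → b; lat ⌊0.0933/0.0416667⌋ = 2 → c.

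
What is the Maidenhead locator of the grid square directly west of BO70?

Longitude square 7; −1 → 6.
The latitude characters are unchanged.

BO60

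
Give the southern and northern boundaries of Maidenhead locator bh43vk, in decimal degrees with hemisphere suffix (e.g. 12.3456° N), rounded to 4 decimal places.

16.5833° S, 16.5417° S

Field B=1, H=7: +1·20° lon, +7·10° lat → SW at lon -160°, lat -20°.
Square 4, 3: +4·2° lon, +3·1° lat → SW at lon -152°, lat -17°.
Subsquare v=21, k=10: +21·0.0833333° lon, +10·0.0416667° lat → SW at lon -150.25°, lat -16.5833°.
Cell spans 0.0833333° lon × 0.0416667° lat.
south 16.5833° S, north 16.5417° S.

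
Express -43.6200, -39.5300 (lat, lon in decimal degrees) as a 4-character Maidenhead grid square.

HE06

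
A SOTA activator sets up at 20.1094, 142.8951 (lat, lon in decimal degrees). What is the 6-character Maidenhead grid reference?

QL10kc

Offset from 180°W / 90°S: lon 322.8951°, lat 110.1094°.
Field: 322.8951/20 → 16 → Q, 110.1094/10 → 11 → L; chars QL.
Square: 2.8951/2 → 1, 0.1094/1 → 0; chars 10.
Subsquare: 0.8951/0.0833333 → 10 → k, 0.1094/0.0416667 → 2 → c; chars kc.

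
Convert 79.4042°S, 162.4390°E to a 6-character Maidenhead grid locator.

RB10fo

Add 180° to longitude and 90° to latitude: 342.4390, 10.5958.
Field: 342.4390/20 → 17 → R, 10.5958/10 → 1 → B; chars RB.
Square: 2.4390/2 → 1, 0.5958/1 → 0; chars 10.
Subsquare: 0.4390/0.0833333 → 5 → f, 0.5958/0.0416667 → 14 → o; chars fo.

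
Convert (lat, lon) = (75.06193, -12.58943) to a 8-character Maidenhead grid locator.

Offset from 180°W / 90°S: lon 167.41057°, lat 165.06193°.
Field: lon ⌊167.41057/20⌋ = 8 → I; lat ⌊165.06193/10⌋ = 16 → Q.
Square: lon ⌊7.41057/2⌋ = 3; lat ⌊5.06193/1⌋ = 5.
Subsquare: lon ⌊1.41057/0.0833333⌋ = 16 → q; lat ⌊0.06193/0.0416667⌋ = 1 → b.
Extended square: lon ⌊0.07724/0.00833333⌋ = 9; lat ⌊0.02026/0.00416667⌋ = 4.

IQ35qb94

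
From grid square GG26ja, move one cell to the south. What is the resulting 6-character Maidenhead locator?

GG25jx

Latitude subsquare a = 0; −1 → -1, wraps to 23 = x, carry into square.
Latitude square 6; −1 → 5.
The longitude characters are unchanged.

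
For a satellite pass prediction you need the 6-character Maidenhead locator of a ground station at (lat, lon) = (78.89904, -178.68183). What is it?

Shift to the Maidenhead origin (180°W, 90°S): lon 1.3182, lat 168.8990.
Field: 1.3182/20 → 0 → A, 168.8990/10 → 16 → Q; chars AQ.
Square: 1.3182/2 → 0, 8.8990/1 → 8; chars 08.
Subsquare: 1.3182/0.0833333 → 15 → p, 0.8990/0.0416667 → 21 → v; chars pv.

AQ08pv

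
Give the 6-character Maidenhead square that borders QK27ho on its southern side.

QK27hn

Latitude subsquare o = 14; −1 → 13 = n.
The longitude characters are unchanged.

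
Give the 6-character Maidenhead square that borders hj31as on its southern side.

HJ31ar

Latitude subsquare s = 18; −1 → 17 = r.
The longitude characters are unchanged.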